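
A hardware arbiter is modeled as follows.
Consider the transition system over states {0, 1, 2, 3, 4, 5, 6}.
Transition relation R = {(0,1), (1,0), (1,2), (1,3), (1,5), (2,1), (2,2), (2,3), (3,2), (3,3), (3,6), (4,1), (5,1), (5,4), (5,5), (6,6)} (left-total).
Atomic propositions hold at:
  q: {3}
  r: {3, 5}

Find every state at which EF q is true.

{0, 1, 2, 3, 4, 5}

EF q: least fixpoint, start Z0 = {3}, add states with some successor in Z. Z1 = {1, 2, 3}; Z2 = {0, 1, 2, 3, 4, 5}; fixed.
Sat(EF q) = {0, 1, 2, 3, 4, 5}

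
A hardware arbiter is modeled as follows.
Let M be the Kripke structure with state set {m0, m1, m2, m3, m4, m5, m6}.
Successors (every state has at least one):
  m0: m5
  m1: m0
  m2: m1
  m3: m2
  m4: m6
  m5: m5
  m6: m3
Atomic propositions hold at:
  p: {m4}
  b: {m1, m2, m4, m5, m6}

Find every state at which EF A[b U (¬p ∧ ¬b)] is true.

{m0, m1, m2, m3, m4, m6}

Sat(¬p) = {m0, m1, m2, m3, m5, m6}
Sat(¬b) = {m0, m3}
Sat(¬p ∧ ¬b) = {m0, m3}
A[b U (¬p ∧ ¬b)]: least fixpoint, start Z0 = Sat((¬p ∧ ¬b)) = {m0, m3}, add states in Sat(b) with every successor in Z. Z1 = {m0, m1, m3, m6}; Z2 = {m0, m1, m2, m3, m4, m6}; fixed.
Sat(A[b U (¬p ∧ ¬b)]) = {m0, m1, m2, m3, m4, m6}
EF A[b U (¬p ∧ ¬b)]: least fixpoint, start Z0 = {m0, m1, m2, m3, m4, m6}, add states with some successor in Z. Already a fixed point.
Sat(EF A[b U (¬p ∧ ¬b)]) = {m0, m1, m2, m3, m4, m6}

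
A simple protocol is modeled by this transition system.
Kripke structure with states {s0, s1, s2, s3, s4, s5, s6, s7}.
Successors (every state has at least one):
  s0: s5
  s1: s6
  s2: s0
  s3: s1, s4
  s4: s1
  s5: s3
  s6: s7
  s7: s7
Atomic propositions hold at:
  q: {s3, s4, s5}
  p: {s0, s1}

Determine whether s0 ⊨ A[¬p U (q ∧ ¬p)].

Sat(¬p) = {s2, s3, s4, s5, s6, s7}
Sat(q ∧ ¬p) = {s3, s4, s5}
A[¬p U (q ∧ ¬p)]: least fixpoint, start Z0 = Sat((q ∧ ¬p)) = {s3, s4, s5}, add states in Sat(¬p) with every successor in Z. Already a fixed point.
Sat(A[¬p U (q ∧ ¬p)]) = {s3, s4, s5}
s0 ∉ Sat(A[¬p U (q ∧ ¬p)]) = {s3, s4, s5}, so the formula does not hold at s0.

No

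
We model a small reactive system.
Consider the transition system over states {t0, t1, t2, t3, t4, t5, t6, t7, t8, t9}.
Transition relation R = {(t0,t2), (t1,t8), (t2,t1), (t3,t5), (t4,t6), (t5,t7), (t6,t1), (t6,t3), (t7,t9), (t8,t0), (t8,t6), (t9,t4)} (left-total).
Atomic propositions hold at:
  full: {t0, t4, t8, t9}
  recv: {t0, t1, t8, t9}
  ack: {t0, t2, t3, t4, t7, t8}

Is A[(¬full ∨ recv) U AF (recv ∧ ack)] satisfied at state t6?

Sat(¬full) = {t1, t2, t3, t5, t6, t7}
Sat(¬full ∨ recv) = {t0, t1, t2, t3, t5, t6, t7, t8, t9}
Sat(recv ∧ ack) = {t0, t8}
AF (recv ∧ ack): least fixpoint, start Z0 = {t0, t8}, add states with every successor in Z. Z1 = {t0, t1, t8}; Z2 = {t0, t1, t2, t8}; fixed.
Sat(AF (recv ∧ ack)) = {t0, t1, t2, t8}
A[(¬full ∨ recv) U AF (recv ∧ ack)]: least fixpoint, start Z0 = Sat(AF (recv ∧ ack)) = {t0, t1, t2, t8}, add states in Sat(¬full ∨ recv) with every successor in Z. Already a fixed point.
Sat(A[(¬full ∨ recv) U AF (recv ∧ ack)]) = {t0, t1, t2, t8}
t6 ∉ Sat(A[(¬full ∨ recv) U AF (recv ∧ ack)]) = {t0, t1, t2, t8}, so the formula does not hold at t6.

No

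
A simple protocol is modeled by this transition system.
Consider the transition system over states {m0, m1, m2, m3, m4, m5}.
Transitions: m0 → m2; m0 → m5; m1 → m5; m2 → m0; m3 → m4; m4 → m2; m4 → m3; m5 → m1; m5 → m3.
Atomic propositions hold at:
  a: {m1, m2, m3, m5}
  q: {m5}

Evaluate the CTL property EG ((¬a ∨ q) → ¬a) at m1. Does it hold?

Sat(¬a) = {m0, m4}
Sat(¬a ∨ q) = {m0, m4, m5}
Sat((¬a ∨ q) → ¬a) = {m0, m1, m2, m3, m4}
EG ((¬a ∨ q) → ¬a): greatest fixpoint, start Z0 = {m0, m1, m2, m3, m4}, keep only states in Sat with some successor in Z. Z1 = {m0, m2, m3, m4}; fixed.
Sat(EG ((¬a ∨ q) → ¬a)) = {m0, m2, m3, m4}
m1 ∉ Sat(EG ((¬a ∨ q) → ¬a)) = {m0, m2, m3, m4}, so the formula does not hold at m1.

No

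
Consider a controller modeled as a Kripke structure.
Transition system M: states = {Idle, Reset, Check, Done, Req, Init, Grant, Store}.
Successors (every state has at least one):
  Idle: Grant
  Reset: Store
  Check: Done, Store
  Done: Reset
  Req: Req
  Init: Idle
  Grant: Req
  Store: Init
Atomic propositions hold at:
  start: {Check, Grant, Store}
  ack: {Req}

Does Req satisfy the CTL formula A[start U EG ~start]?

Yes

Sat(~start) = {Idle, Reset, Done, Req, Init}
EG ~start: greatest fixpoint, start Z0 = {Idle, Reset, Done, Req, Init}, keep only states in Sat with some successor in Z. Z1 = {Done, Req, Init}; Z2 = {Req}; fixed.
Sat(EG ~start) = {Req}
A[start U EG ~start]: least fixpoint, start Z0 = Sat(EG ~start) = {Req}, add states in Sat(start) with every successor in Z. Z1 = {Req, Grant}; fixed.
Sat(A[start U EG ~start]) = {Req, Grant}
Req ∈ Sat(A[start U EG ~start]) = {Req, Grant}, so the formula holds at Req.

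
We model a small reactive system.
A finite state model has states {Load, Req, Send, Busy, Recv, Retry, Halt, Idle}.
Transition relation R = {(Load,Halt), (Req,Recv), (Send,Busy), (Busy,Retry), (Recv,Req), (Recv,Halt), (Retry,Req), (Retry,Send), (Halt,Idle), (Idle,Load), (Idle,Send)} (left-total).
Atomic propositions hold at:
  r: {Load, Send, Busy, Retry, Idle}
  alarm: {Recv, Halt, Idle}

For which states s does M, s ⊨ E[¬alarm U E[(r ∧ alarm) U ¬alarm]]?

Sat(¬alarm) = {Load, Req, Send, Busy, Retry}
Sat(r ∧ alarm) = {Idle}
E[(r ∧ alarm) U ¬alarm]: least fixpoint, start Z0 = Sat(¬alarm) = {Load, Req, Send, Busy, Retry}, add states in Sat(r ∧ alarm) with some successor in Z. Z1 = {Load, Req, Send, Busy, Retry, Idle}; fixed.
Sat(E[(r ∧ alarm) U ¬alarm]) = {Load, Req, Send, Busy, Retry, Idle}
E[¬alarm U E[(r ∧ alarm) U ¬alarm]]: least fixpoint, start Z0 = Sat(E[(r ∧ alarm) U ¬alarm]) = {Load, Req, Send, Busy, Retry, Idle}, add states in Sat(¬alarm) with some successor in Z. Already a fixed point.
Sat(E[¬alarm U E[(r ∧ alarm) U ¬alarm]]) = {Load, Req, Send, Busy, Retry, Idle}

{Load, Req, Send, Busy, Retry, Idle}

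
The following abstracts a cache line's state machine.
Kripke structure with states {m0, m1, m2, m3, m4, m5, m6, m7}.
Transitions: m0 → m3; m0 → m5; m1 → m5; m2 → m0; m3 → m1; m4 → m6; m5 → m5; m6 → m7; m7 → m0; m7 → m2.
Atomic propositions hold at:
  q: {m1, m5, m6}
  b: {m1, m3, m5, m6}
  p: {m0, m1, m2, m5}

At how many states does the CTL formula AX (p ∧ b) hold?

Sat(p ∧ b) = {m1, m5}
Sat(AX (p ∧ b)) = {s : every successor in {m1, m5}} = {m1, m3, m5}
|Sat(AX (p ∧ b))| = |{m1, m3, m5}| = 3.

3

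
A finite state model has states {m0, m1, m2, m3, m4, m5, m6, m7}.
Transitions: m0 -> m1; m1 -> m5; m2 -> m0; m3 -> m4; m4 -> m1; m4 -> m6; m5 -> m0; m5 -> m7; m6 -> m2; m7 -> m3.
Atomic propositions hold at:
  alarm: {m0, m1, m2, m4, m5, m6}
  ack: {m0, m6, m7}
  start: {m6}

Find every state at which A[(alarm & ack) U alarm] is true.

{m0, m1, m2, m4, m5, m6}

Sat(alarm & ack) = {m0, m6}
A[(alarm & ack) U alarm]: least fixpoint, start Z0 = Sat(alarm) = {m0, m1, m2, m4, m5, m6}, add states in Sat(alarm & ack) with every successor in Z. Already a fixed point.
Sat(A[(alarm & ack) U alarm]) = {m0, m1, m2, m4, m5, m6}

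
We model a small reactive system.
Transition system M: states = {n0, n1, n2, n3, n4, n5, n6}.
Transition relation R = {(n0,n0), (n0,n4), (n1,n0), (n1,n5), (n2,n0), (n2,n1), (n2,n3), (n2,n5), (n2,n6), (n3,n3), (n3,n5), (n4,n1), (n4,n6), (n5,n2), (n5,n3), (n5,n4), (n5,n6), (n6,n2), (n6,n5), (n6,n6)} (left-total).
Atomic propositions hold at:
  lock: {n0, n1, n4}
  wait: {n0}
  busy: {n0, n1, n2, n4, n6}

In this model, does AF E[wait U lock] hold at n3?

E[wait U lock]: least fixpoint, start Z0 = Sat(lock) = {n0, n1, n4}, add states in Sat(wait) with some successor in Z. Already a fixed point.
Sat(E[wait U lock]) = {n0, n1, n4}
AF E[wait U lock]: least fixpoint, start Z0 = {n0, n1, n4}, add states with every successor in Z. Already a fixed point.
Sat(AF E[wait U lock]) = {n0, n1, n4}
n3 ∉ Sat(AF E[wait U lock]) = {n0, n1, n4}, so the formula does not hold at n3.

No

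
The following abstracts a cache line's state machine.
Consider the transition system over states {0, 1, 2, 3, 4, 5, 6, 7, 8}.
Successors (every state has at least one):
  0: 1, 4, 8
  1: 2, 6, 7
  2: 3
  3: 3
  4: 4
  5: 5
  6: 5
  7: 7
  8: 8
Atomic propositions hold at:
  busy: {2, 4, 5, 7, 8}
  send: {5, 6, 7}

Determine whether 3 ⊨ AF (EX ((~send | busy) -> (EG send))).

No

Sat(~send) = {0, 1, 2, 3, 4, 8}
Sat(~send | busy) = {0, 1, 2, 3, 4, 5, 7, 8}
EG send: greatest fixpoint, start Z0 = {5, 6, 7}, keep only states in Sat with some successor in Z. Already a fixed point.
Sat(EG send) = {5, 6, 7}
Sat((~send | busy) -> (EG send)) = {5, 6, 7}
Sat(EX ((~send | busy) -> (EG send))) = {s : some successor in {5, 6, 7}} = {1, 5, 6, 7}
AF (EX ((~send | busy) -> (EG send))): least fixpoint, start Z0 = {1, 5, 6, 7}, add states with every successor in Z. Already a fixed point.
Sat(AF (EX ((~send | busy) -> (EG send)))) = {1, 5, 6, 7}
3 ∉ Sat(AF (EX ((~send | busy) -> (EG send)))) = {1, 5, 6, 7}, so the formula does not hold at 3.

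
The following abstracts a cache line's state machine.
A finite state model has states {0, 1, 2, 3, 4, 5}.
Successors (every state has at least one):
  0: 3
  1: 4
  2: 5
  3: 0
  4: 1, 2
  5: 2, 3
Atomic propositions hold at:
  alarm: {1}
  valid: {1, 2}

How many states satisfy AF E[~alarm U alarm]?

2

Sat(~alarm) = {0, 2, 3, 4, 5}
E[~alarm U alarm]: least fixpoint, start Z0 = Sat(alarm) = {1}, add states in Sat(~alarm) with some successor in Z. Z1 = {1, 4}; fixed.
Sat(E[~alarm U alarm]) = {1, 4}
AF E[~alarm U alarm]: least fixpoint, start Z0 = {1, 4}, add states with every successor in Z. Already a fixed point.
Sat(AF E[~alarm U alarm]) = {1, 4}
|Sat(AF E[~alarm U alarm])| = |{1, 4}| = 2.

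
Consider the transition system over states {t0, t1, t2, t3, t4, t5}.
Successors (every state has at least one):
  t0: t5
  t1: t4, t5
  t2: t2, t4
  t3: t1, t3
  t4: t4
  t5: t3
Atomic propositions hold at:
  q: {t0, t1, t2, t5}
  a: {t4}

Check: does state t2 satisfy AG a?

AG a: greatest fixpoint, start Z0 = {t4}, keep only states in Sat with every successor in Z. Already a fixed point.
Sat(AG a) = {t4}
t2 ∉ Sat(AG a) = {t4}, so the formula does not hold at t2.

No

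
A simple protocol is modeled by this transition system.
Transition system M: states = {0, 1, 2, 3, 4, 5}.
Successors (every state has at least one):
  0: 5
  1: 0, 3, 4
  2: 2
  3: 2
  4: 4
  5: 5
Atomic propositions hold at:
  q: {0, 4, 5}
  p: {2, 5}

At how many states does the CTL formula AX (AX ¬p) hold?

1

Sat(¬p) = {0, 1, 3, 4}
Sat(AX ¬p) = {s : every successor in {0, 1, 3, 4}} = {1, 4}
Sat(AX (AX ¬p)) = {s : every successor in {1, 4}} = {4}
|Sat(AX (AX ¬p))| = |{4}| = 1.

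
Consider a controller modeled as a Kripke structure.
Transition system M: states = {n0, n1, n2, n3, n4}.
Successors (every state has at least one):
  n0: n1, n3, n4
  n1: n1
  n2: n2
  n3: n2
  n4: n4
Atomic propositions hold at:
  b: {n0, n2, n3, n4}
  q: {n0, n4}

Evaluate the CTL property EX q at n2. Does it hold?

Sat(EX q) = {s : some successor in {n0, n4}} = {n0, n4}
n2 ∉ Sat(EX q) = {n0, n4}, so the formula does not hold at n2.

No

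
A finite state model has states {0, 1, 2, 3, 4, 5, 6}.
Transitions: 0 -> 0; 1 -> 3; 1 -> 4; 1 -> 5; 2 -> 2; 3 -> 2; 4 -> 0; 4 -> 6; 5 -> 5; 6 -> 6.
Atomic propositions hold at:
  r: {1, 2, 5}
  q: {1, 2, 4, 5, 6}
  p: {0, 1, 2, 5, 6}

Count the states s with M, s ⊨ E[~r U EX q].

Sat(~r) = {0, 3, 4, 6}
Sat(EX q) = {s : some successor in {1, 2, 4, 5, 6}} = {1, 2, 3, 4, 5, 6}
E[~r U EX q]: least fixpoint, start Z0 = Sat(EX q) = {1, 2, 3, 4, 5, 6}, add states in Sat(~r) with some successor in Z. Already a fixed point.
Sat(E[~r U EX q]) = {1, 2, 3, 4, 5, 6}
|Sat(E[~r U EX q])| = |{1, 2, 3, 4, 5, 6}| = 6.

6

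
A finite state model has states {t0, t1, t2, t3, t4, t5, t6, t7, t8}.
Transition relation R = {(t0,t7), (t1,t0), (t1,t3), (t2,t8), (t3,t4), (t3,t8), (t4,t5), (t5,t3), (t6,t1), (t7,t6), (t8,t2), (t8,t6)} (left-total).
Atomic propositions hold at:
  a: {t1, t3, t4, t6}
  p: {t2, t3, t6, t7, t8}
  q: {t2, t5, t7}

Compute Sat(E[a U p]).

E[a U p]: least fixpoint, start Z0 = Sat(p) = {t2, t3, t6, t7, t8}, add states in Sat(a) with some successor in Z. Z1 = {t1, t2, t3, t6, t7, t8}; fixed.
Sat(E[a U p]) = {t1, t2, t3, t6, t7, t8}

{t1, t2, t3, t6, t7, t8}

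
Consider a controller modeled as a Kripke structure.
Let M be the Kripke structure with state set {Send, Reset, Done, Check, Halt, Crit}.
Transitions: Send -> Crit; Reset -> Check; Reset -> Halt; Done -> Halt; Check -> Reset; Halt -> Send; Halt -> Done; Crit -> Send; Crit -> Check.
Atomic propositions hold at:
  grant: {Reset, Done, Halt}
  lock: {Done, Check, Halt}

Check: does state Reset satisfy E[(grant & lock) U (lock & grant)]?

Sat(grant & lock) = {Done, Halt}
Sat(lock & grant) = {Done, Halt}
E[(grant & lock) U (lock & grant)]: least fixpoint, start Z0 = Sat((lock & grant)) = {Done, Halt}, add states in Sat(grant & lock) with some successor in Z. Already a fixed point.
Sat(E[(grant & lock) U (lock & grant)]) = {Done, Halt}
Reset ∉ Sat(E[(grant & lock) U (lock & grant)]) = {Done, Halt}, so the formula does not hold at Reset.

No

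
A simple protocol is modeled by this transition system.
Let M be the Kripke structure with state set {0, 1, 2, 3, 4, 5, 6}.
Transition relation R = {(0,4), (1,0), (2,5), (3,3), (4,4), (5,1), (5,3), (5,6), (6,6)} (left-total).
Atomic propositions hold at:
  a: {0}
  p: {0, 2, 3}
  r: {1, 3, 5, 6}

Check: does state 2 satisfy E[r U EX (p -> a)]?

Yes

Sat(p -> a) = {0, 1, 4, 5, 6}
Sat(EX (p -> a)) = {s : some successor in {0, 1, 4, 5, 6}} = {0, 1, 2, 4, 5, 6}
E[r U EX (p -> a)]: least fixpoint, start Z0 = Sat(EX (p -> a)) = {0, 1, 2, 4, 5, 6}, add states in Sat(r) with some successor in Z. Already a fixed point.
Sat(E[r U EX (p -> a)]) = {0, 1, 2, 4, 5, 6}
2 ∈ Sat(E[r U EX (p -> a)]) = {0, 1, 2, 4, 5, 6}, so the formula holds at 2.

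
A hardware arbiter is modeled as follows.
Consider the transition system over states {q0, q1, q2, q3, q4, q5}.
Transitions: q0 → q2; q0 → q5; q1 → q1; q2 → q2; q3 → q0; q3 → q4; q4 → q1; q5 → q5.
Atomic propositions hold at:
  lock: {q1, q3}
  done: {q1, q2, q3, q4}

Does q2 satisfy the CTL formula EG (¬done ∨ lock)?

No

Sat(¬done) = {q0, q5}
Sat(¬done ∨ lock) = {q0, q1, q3, q5}
EG (¬done ∨ lock): greatest fixpoint, start Z0 = {q0, q1, q3, q5}, keep only states in Sat with some successor in Z. Already a fixed point.
Sat(EG (¬done ∨ lock)) = {q0, q1, q3, q5}
q2 ∉ Sat(EG (¬done ∨ lock)) = {q0, q1, q3, q5}, so the formula does not hold at q2.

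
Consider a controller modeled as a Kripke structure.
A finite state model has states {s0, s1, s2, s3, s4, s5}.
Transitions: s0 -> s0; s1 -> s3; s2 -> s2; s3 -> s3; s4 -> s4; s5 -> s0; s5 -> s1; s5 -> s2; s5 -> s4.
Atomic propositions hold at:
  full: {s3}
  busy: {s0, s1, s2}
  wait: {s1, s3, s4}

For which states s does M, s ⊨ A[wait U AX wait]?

{s1, s3, s4}

Sat(AX wait) = {s : every successor in {s1, s3, s4}} = {s1, s3, s4}
A[wait U AX wait]: least fixpoint, start Z0 = Sat(AX wait) = {s1, s3, s4}, add states in Sat(wait) with every successor in Z. Already a fixed point.
Sat(A[wait U AX wait]) = {s1, s3, s4}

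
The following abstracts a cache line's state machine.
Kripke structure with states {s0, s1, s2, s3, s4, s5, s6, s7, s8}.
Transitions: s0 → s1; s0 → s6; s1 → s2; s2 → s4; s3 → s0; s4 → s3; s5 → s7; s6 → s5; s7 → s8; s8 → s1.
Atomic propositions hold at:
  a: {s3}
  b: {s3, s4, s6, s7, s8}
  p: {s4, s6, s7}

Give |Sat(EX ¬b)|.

Sat(¬b) = {s0, s1, s2, s5}
Sat(EX ¬b) = {s : some successor in {s0, s1, s2, s5}} = {s0, s1, s3, s6, s8}
|Sat(EX ¬b)| = |{s0, s1, s3, s6, s8}| = 5.

5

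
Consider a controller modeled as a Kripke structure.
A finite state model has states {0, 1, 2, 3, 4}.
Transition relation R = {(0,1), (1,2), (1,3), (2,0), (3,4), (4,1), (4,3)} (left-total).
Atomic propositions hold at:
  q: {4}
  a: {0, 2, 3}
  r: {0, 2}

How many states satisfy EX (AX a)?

Sat(AX a) = {s : every successor in {0, 2, 3}} = {1, 2}
Sat(EX (AX a)) = {s : some successor in {1, 2}} = {0, 1, 4}
|Sat(EX (AX a))| = |{0, 1, 4}| = 3.

3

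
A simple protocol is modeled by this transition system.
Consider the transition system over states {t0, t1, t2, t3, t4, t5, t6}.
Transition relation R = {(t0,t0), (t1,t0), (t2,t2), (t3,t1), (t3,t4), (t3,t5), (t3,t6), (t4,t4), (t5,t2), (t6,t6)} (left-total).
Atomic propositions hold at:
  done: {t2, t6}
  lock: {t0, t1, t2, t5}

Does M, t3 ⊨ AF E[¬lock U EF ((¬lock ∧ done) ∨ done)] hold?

Sat(¬lock) = {t3, t4, t6}
Sat(¬lock ∧ done) = {t6}
Sat((¬lock ∧ done) ∨ done) = {t2, t6}
EF ((¬lock ∧ done) ∨ done): least fixpoint, start Z0 = {t2, t6}, add states with some successor in Z. Z1 = {t2, t3, t5, t6}; fixed.
Sat(EF ((¬lock ∧ done) ∨ done)) = {t2, t3, t5, t6}
E[¬lock U EF ((¬lock ∧ done) ∨ done)]: least fixpoint, start Z0 = Sat(EF ((¬lock ∧ done) ∨ done)) = {t2, t3, t5, t6}, add states in Sat(¬lock) with some successor in Z. Already a fixed point.
Sat(E[¬lock U EF ((¬lock ∧ done) ∨ done)]) = {t2, t3, t5, t6}
AF E[¬lock U EF ((¬lock ∧ done) ∨ done)]: least fixpoint, start Z0 = {t2, t3, t5, t6}, add states with every successor in Z. Already a fixed point.
Sat(AF E[¬lock U EF ((¬lock ∧ done) ∨ done)]) = {t2, t3, t5, t6}
t3 ∈ Sat(AF E[¬lock U EF ((¬lock ∧ done) ∨ done)]) = {t2, t3, t5, t6}, so the formula holds at t3.

Yes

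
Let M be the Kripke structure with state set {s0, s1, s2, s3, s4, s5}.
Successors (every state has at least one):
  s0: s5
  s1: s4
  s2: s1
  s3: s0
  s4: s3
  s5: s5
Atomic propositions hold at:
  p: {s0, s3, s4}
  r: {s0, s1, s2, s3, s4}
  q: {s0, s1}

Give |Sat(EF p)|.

5

EF p: least fixpoint, start Z0 = {s0, s3, s4}, add states with some successor in Z. Z1 = {s0, s1, s3, s4}; Z2 = {s0, s1, s2, s3, s4}; fixed.
Sat(EF p) = {s0, s1, s2, s3, s4}
|Sat(EF p)| = |{s0, s1, s2, s3, s4}| = 5.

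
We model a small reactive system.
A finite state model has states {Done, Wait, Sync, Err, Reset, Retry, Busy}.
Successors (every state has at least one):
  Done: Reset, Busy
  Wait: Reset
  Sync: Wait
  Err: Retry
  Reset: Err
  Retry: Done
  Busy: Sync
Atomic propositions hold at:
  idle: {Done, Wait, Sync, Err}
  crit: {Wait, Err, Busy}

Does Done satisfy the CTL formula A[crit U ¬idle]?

Sat(¬idle) = {Reset, Retry, Busy}
A[crit U ¬idle]: least fixpoint, start Z0 = Sat(¬idle) = {Reset, Retry, Busy}, add states in Sat(crit) with every successor in Z. Z1 = {Wait, Err, Reset, Retry, Busy}; fixed.
Sat(A[crit U ¬idle]) = {Wait, Err, Reset, Retry, Busy}
Done ∉ Sat(A[crit U ¬idle]) = {Wait, Err, Reset, Retry, Busy}, so the formula does not hold at Done.

No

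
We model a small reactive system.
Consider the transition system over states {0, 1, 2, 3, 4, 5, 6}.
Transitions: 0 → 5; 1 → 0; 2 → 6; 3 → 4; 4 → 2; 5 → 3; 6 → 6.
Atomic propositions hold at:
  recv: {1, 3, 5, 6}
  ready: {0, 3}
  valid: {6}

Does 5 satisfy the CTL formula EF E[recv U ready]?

Yes

E[recv U ready]: least fixpoint, start Z0 = Sat(ready) = {0, 3}, add states in Sat(recv) with some successor in Z. Z1 = {0, 1, 3, 5}; fixed.
Sat(E[recv U ready]) = {0, 1, 3, 5}
EF E[recv U ready]: least fixpoint, start Z0 = {0, 1, 3, 5}, add states with some successor in Z. Already a fixed point.
Sat(EF E[recv U ready]) = {0, 1, 3, 5}
5 ∈ Sat(EF E[recv U ready]) = {0, 1, 3, 5}, so the formula holds at 5.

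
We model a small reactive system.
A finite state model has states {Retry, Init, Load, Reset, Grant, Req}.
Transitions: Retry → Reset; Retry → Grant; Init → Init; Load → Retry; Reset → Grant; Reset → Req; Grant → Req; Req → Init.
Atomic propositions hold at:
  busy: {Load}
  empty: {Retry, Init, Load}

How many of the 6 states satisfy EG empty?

EG empty: greatest fixpoint, start Z0 = {Retry, Init, Load}, keep only states in Sat with some successor in Z. Z1 = {Init, Load}; Z2 = {Init}; fixed.
Sat(EG empty) = {Init}
|Sat(EG empty)| = |{Init}| = 1.

1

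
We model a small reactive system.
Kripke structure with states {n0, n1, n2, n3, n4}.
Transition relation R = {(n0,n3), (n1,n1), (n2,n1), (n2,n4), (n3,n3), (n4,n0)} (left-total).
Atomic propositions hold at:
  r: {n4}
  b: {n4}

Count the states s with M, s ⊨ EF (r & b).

2

Sat(r & b) = {n4}
EF (r & b): least fixpoint, start Z0 = {n4}, add states with some successor in Z. Z1 = {n2, n4}; fixed.
Sat(EF (r & b)) = {n2, n4}
|Sat(EF (r & b))| = |{n2, n4}| = 2.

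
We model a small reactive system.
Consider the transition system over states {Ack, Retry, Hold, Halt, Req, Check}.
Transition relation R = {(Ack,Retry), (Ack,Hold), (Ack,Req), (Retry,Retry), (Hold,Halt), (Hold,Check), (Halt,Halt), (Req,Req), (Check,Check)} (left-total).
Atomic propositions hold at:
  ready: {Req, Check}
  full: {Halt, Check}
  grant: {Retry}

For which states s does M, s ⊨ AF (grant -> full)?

Sat(grant -> full) = {Ack, Hold, Halt, Req, Check}
AF (grant -> full): least fixpoint, start Z0 = {Ack, Hold, Halt, Req, Check}, add states with every successor in Z. Already a fixed point.
Sat(AF (grant -> full)) = {Ack, Hold, Halt, Req, Check}

{Ack, Hold, Halt, Req, Check}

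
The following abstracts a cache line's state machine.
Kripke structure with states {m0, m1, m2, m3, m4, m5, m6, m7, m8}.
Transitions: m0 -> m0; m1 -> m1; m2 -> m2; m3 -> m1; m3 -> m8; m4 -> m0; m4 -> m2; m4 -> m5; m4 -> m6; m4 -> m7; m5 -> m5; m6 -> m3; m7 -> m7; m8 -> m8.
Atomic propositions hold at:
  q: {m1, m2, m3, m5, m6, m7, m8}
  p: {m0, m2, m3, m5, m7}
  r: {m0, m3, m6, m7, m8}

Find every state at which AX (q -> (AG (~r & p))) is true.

{m0, m2, m5}

Sat(~r) = {m1, m2, m4, m5}
Sat(~r & p) = {m2, m5}
AG (~r & p): greatest fixpoint, start Z0 = {m2, m5}, keep only states in Sat with every successor in Z. Already a fixed point.
Sat(AG (~r & p)) = {m2, m5}
Sat(q -> (AG (~r & p))) = {m0, m2, m4, m5}
Sat(AX (q -> (AG (~r & p)))) = {s : every successor in {m0, m2, m4, m5}} = {m0, m2, m5}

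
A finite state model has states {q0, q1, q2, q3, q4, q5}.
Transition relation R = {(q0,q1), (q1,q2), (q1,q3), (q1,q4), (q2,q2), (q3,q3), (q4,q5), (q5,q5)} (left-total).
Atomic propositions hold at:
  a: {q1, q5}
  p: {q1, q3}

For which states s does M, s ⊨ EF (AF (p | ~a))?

{q0, q1, q2, q3, q4}

Sat(~a) = {q0, q2, q3, q4}
Sat(p | ~a) = {q0, q1, q2, q3, q4}
AF (p | ~a): least fixpoint, start Z0 = {q0, q1, q2, q3, q4}, add states with every successor in Z. Already a fixed point.
Sat(AF (p | ~a)) = {q0, q1, q2, q3, q4}
EF (AF (p | ~a)): least fixpoint, start Z0 = {q0, q1, q2, q3, q4}, add states with some successor in Z. Already a fixed point.
Sat(EF (AF (p | ~a))) = {q0, q1, q2, q3, q4}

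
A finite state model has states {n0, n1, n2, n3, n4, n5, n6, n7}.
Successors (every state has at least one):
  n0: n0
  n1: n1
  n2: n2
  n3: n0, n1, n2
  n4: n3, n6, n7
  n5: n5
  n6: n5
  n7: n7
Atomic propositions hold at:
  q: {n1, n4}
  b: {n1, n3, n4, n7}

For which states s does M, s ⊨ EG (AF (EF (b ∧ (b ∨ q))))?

{n1, n3, n4, n7}

Sat(b ∨ q) = {n1, n3, n4, n7}
Sat(b ∧ (b ∨ q)) = {n1, n3, n4, n7}
EF (b ∧ (b ∨ q)): least fixpoint, start Z0 = {n1, n3, n4, n7}, add states with some successor in Z. Already a fixed point.
Sat(EF (b ∧ (b ∨ q))) = {n1, n3, n4, n7}
AF (EF (b ∧ (b ∨ q))): least fixpoint, start Z0 = {n1, n3, n4, n7}, add states with every successor in Z. Already a fixed point.
Sat(AF (EF (b ∧ (b ∨ q)))) = {n1, n3, n4, n7}
EG (AF (EF (b ∧ (b ∨ q)))): greatest fixpoint, start Z0 = {n1, n3, n4, n7}, keep only states in Sat with some successor in Z. Already a fixed point.
Sat(EG (AF (EF (b ∧ (b ∨ q))))) = {n1, n3, n4, n7}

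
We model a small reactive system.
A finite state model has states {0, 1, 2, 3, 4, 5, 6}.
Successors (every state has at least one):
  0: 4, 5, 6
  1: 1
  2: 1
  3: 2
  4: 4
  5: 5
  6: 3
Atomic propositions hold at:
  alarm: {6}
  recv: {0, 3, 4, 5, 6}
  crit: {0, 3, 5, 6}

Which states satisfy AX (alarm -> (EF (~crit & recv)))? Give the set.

Sat(~crit) = {1, 2, 4}
Sat(~crit & recv) = {4}
EF (~crit & recv): least fixpoint, start Z0 = {4}, add states with some successor in Z. Z1 = {0, 4}; fixed.
Sat(EF (~crit & recv)) = {0, 4}
Sat(alarm -> (EF (~crit & recv))) = {0, 1, 2, 3, 4, 5}
Sat(AX (alarm -> (EF (~crit & recv)))) = {s : every successor in {0, 1, 2, 3, 4, 5}} = {1, 2, 3, 4, 5, 6}

{1, 2, 3, 4, 5, 6}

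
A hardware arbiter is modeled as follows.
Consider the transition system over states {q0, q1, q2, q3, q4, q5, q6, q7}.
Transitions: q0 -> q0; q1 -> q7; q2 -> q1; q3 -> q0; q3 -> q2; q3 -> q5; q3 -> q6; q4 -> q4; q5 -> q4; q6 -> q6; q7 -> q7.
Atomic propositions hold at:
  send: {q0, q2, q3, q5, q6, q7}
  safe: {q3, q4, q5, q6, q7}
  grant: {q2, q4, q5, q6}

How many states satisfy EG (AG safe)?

4

AG safe: greatest fixpoint, start Z0 = {q3, q4, q5, q6, q7}, keep only states in Sat with every successor in Z. Z1 = {q4, q5, q6, q7}; fixed.
Sat(AG safe) = {q4, q5, q6, q7}
EG (AG safe): greatest fixpoint, start Z0 = {q4, q5, q6, q7}, keep only states in Sat with some successor in Z. Already a fixed point.
Sat(EG (AG safe)) = {q4, q5, q6, q7}
|Sat(EG (AG safe))| = |{q4, q5, q6, q7}| = 4.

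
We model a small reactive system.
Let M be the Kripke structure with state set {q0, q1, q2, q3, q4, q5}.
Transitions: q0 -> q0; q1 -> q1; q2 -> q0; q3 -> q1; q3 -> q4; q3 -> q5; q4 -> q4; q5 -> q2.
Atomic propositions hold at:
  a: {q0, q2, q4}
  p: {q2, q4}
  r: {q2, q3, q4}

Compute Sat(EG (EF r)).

{q3, q4}

EF r: least fixpoint, start Z0 = {q2, q3, q4}, add states with some successor in Z. Z1 = {q2, q3, q4, q5}; fixed.
Sat(EF r) = {q2, q3, q4, q5}
EG (EF r): greatest fixpoint, start Z0 = {q2, q3, q4, q5}, keep only states in Sat with some successor in Z. Z1 = {q3, q4, q5}; Z2 = {q3, q4}; fixed.
Sat(EG (EF r)) = {q3, q4}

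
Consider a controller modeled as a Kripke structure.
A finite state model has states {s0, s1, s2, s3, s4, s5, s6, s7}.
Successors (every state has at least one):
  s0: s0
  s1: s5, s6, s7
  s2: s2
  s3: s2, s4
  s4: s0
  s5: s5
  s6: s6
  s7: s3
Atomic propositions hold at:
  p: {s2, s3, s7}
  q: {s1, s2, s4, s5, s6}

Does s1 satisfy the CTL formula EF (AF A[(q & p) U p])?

Sat(q & p) = {s2}
A[(q & p) U p]: least fixpoint, start Z0 = Sat(p) = {s2, s3, s7}, add states in Sat(q & p) with every successor in Z. Already a fixed point.
Sat(A[(q & p) U p]) = {s2, s3, s7}
AF A[(q & p) U p]: least fixpoint, start Z0 = {s2, s3, s7}, add states with every successor in Z. Already a fixed point.
Sat(AF A[(q & p) U p]) = {s2, s3, s7}
EF (AF A[(q & p) U p]): least fixpoint, start Z0 = {s2, s3, s7}, add states with some successor in Z. Z1 = {s1, s2, s3, s7}; fixed.
Sat(EF (AF A[(q & p) U p])) = {s1, s2, s3, s7}
s1 ∈ Sat(EF (AF A[(q & p) U p])) = {s1, s2, s3, s7}, so the formula holds at s1.

Yes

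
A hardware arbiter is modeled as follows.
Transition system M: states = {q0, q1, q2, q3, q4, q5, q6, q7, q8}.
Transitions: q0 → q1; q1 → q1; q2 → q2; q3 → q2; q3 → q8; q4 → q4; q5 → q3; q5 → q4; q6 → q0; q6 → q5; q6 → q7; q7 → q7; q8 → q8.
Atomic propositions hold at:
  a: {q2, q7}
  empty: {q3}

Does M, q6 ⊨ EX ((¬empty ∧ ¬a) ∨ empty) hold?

Sat(¬empty) = {q0, q1, q2, q4, q5, q6, q7, q8}
Sat(¬a) = {q0, q1, q3, q4, q5, q6, q8}
Sat(¬empty ∧ ¬a) = {q0, q1, q4, q5, q6, q8}
Sat((¬empty ∧ ¬a) ∨ empty) = {q0, q1, q3, q4, q5, q6, q8}
Sat(EX ((¬empty ∧ ¬a) ∨ empty)) = {s : some successor in {q0, q1, q3, q4, q5, q6, q8}} = {q0, q1, q3, q4, q5, q6, q8}
q6 ∈ Sat(EX ((¬empty ∧ ¬a) ∨ empty)) = {q0, q1, q3, q4, q5, q6, q8}, so the formula holds at q6.

Yes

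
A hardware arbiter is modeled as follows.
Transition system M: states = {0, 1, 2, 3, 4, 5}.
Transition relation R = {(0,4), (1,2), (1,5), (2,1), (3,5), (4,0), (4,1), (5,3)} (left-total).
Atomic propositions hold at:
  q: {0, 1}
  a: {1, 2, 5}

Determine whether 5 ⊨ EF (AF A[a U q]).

A[a U q]: least fixpoint, start Z0 = Sat(q) = {0, 1}, add states in Sat(a) with every successor in Z. Z1 = {0, 1, 2}; fixed.
Sat(A[a U q]) = {0, 1, 2}
AF A[a U q]: least fixpoint, start Z0 = {0, 1, 2}, add states with every successor in Z. Z1 = {0, 1, 2, 4}; fixed.
Sat(AF A[a U q]) = {0, 1, 2, 4}
EF (AF A[a U q]): least fixpoint, start Z0 = {0, 1, 2, 4}, add states with some successor in Z. Already a fixed point.
Sat(EF (AF A[a U q])) = {0, 1, 2, 4}
5 ∉ Sat(EF (AF A[a U q])) = {0, 1, 2, 4}, so the formula does not hold at 5.

No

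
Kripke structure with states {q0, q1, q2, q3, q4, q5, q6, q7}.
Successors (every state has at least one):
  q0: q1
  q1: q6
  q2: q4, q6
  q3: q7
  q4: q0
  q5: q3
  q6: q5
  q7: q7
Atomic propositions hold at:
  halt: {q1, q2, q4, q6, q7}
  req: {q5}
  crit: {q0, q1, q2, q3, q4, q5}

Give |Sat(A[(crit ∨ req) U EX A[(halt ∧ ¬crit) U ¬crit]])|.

7

Sat(crit ∨ req) = {q0, q1, q2, q3, q4, q5}
Sat(¬crit) = {q6, q7}
Sat(halt ∧ ¬crit) = {q6, q7}
A[(halt ∧ ¬crit) U ¬crit]: least fixpoint, start Z0 = Sat(¬crit) = {q6, q7}, add states in Sat(halt ∧ ¬crit) with every successor in Z. Already a fixed point.
Sat(A[(halt ∧ ¬crit) U ¬crit]) = {q6, q7}
Sat(EX A[(halt ∧ ¬crit) U ¬crit]) = {s : some successor in {q6, q7}} = {q1, q2, q3, q7}
A[(crit ∨ req) U EX A[(halt ∧ ¬crit) U ¬crit]]: least fixpoint, start Z0 = Sat(EX A[(halt ∧ ¬crit) U ¬crit]) = {q1, q2, q3, q7}, add states in Sat(crit ∨ req) with every successor in Z. Z1 = {q0, q1, q2, q3, q5, q7}; Z2 = {q0, q1, q2, q3, q4, q5, q7}; fixed.
Sat(A[(crit ∨ req) U EX A[(halt ∧ ¬crit) U ¬crit]]) = {q0, q1, q2, q3, q4, q5, q7}
|Sat(A[(crit ∨ req) U EX A[(halt ∧ ¬crit) U ¬crit]])| = |{q0, q1, q2, q3, q4, q5, q7}| = 7.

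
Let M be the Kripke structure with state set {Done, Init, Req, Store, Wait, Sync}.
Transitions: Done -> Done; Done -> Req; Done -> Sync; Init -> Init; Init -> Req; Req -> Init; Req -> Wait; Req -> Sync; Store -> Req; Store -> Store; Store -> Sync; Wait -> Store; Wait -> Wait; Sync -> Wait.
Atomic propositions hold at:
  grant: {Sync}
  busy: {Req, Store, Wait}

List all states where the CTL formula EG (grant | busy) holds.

Sat(grant | busy) = {Req, Store, Wait, Sync}
EG (grant | busy): greatest fixpoint, start Z0 = {Req, Store, Wait, Sync}, keep only states in Sat with some successor in Z. Already a fixed point.
Sat(EG (grant | busy)) = {Req, Store, Wait, Sync}

{Req, Store, Wait, Sync}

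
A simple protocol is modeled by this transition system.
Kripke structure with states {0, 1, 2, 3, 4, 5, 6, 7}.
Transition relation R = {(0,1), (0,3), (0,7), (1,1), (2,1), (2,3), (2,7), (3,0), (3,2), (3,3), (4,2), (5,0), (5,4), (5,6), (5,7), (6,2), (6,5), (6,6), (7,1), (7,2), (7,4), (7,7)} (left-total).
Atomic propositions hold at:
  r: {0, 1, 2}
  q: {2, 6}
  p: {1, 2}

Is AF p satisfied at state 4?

Yes

AF p: least fixpoint, start Z0 = {1, 2}, add states with every successor in Z. Z1 = {1, 2, 4}; fixed.
Sat(AF p) = {1, 2, 4}
4 ∈ Sat(AF p) = {1, 2, 4}, so the formula holds at 4.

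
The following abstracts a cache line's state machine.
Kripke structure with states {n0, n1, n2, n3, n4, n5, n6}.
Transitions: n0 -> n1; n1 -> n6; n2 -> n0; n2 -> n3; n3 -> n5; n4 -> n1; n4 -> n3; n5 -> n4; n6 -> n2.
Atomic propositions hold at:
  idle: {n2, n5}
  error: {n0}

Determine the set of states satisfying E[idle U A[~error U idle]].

{n1, n2, n3, n4, n5, n6}

Sat(~error) = {n1, n2, n3, n4, n5, n6}
A[~error U idle]: least fixpoint, start Z0 = Sat(idle) = {n2, n5}, add states in Sat(~error) with every successor in Z. Z1 = {n2, n3, n5, n6}; Z2 = {n1, n2, n3, n5, n6}; Z3 = {n1, n2, n3, n4, n5, n6}; fixed.
Sat(A[~error U idle]) = {n1, n2, n3, n4, n5, n6}
E[idle U A[~error U idle]]: least fixpoint, start Z0 = Sat(A[~error U idle]) = {n1, n2, n3, n4, n5, n6}, add states in Sat(idle) with some successor in Z. Already a fixed point.
Sat(E[idle U A[~error U idle]]) = {n1, n2, n3, n4, n5, n6}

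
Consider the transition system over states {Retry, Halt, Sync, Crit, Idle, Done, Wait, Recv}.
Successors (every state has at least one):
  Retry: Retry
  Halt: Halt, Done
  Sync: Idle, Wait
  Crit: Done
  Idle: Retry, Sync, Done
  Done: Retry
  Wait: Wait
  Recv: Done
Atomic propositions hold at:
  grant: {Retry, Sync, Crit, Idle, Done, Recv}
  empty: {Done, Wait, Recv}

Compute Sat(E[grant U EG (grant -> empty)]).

{Halt, Sync, Idle, Wait}

Sat(grant -> empty) = {Halt, Done, Wait, Recv}
EG (grant -> empty): greatest fixpoint, start Z0 = {Halt, Done, Wait, Recv}, keep only states in Sat with some successor in Z. Z1 = {Halt, Wait, Recv}; Z2 = {Halt, Wait}; fixed.
Sat(EG (grant -> empty)) = {Halt, Wait}
E[grant U EG (grant -> empty)]: least fixpoint, start Z0 = Sat(EG (grant -> empty)) = {Halt, Wait}, add states in Sat(grant) with some successor in Z. Z1 = {Halt, Sync, Wait}; Z2 = {Halt, Sync, Idle, Wait}; fixed.
Sat(E[grant U EG (grant -> empty)]) = {Halt, Sync, Idle, Wait}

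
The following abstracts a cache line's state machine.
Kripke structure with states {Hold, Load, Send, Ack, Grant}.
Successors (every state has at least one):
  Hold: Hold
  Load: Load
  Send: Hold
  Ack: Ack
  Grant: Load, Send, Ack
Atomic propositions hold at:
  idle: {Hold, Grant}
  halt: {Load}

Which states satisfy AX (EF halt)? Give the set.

{Load}

EF halt: least fixpoint, start Z0 = {Load}, add states with some successor in Z. Z1 = {Load, Grant}; fixed.
Sat(EF halt) = {Load, Grant}
Sat(AX (EF halt)) = {s : every successor in {Load, Grant}} = {Load}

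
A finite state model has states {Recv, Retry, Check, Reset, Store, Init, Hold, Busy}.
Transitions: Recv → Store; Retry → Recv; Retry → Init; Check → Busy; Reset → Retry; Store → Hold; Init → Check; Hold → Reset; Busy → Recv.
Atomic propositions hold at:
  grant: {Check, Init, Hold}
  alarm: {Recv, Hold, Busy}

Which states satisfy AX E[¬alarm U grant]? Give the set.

{Recv, Reset, Store, Init, Hold}

Sat(¬alarm) = {Retry, Check, Reset, Store, Init}
E[¬alarm U grant]: least fixpoint, start Z0 = Sat(grant) = {Check, Init, Hold}, add states in Sat(¬alarm) with some successor in Z. Z1 = {Retry, Check, Store, Init, Hold}; Z2 = {Retry, Check, Reset, Store, Init, Hold}; fixed.
Sat(E[¬alarm U grant]) = {Retry, Check, Reset, Store, Init, Hold}
Sat(AX E[¬alarm U grant]) = {s : every successor in {Retry, Check, Reset, Store, Init, Hold}} = {Recv, Reset, Store, Init, Hold}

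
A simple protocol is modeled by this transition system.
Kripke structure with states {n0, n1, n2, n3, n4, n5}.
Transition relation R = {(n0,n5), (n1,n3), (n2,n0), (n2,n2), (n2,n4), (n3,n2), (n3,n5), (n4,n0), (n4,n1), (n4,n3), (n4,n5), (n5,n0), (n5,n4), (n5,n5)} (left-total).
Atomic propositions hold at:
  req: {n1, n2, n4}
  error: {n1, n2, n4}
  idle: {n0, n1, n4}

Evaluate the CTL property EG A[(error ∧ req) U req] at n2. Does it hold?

Sat(error ∧ req) = {n1, n2, n4}
A[(error ∧ req) U req]: least fixpoint, start Z0 = Sat(req) = {n1, n2, n4}, add states in Sat(error ∧ req) with every successor in Z. Already a fixed point.
Sat(A[(error ∧ req) U req]) = {n1, n2, n4}
EG A[(error ∧ req) U req]: greatest fixpoint, start Z0 = {n1, n2, n4}, keep only states in Sat with some successor in Z. Z1 = {n2, n4}; Z2 = {n2}; fixed.
Sat(EG A[(error ∧ req) U req]) = {n2}
n2 ∈ Sat(EG A[(error ∧ req) U req]) = {n2}, so the formula holds at n2.

Yes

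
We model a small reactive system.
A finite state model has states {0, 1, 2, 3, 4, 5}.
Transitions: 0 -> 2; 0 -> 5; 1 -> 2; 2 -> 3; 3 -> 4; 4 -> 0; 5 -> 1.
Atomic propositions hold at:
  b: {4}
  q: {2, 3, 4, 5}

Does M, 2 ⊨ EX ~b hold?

Sat(~b) = {0, 1, 2, 3, 5}
Sat(EX ~b) = {s : some successor in {0, 1, 2, 3, 5}} = {0, 1, 2, 4, 5}
2 ∈ Sat(EX ~b) = {0, 1, 2, 4, 5}, so the formula holds at 2.

Yes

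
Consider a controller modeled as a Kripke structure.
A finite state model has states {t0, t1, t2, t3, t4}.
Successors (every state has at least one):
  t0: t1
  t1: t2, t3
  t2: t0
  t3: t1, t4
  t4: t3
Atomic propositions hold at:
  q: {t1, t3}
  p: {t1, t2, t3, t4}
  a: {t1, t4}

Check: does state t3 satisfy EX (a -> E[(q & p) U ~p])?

No

Sat(q & p) = {t1, t3}
Sat(~p) = {t0}
E[(q & p) U ~p]: least fixpoint, start Z0 = Sat(~p) = {t0}, add states in Sat(q & p) with some successor in Z. Already a fixed point.
Sat(E[(q & p) U ~p]) = {t0}
Sat(a -> E[(q & p) U ~p]) = {t0, t2, t3}
Sat(EX (a -> E[(q & p) U ~p])) = {s : some successor in {t0, t2, t3}} = {t1, t2, t4}
t3 ∉ Sat(EX (a -> E[(q & p) U ~p])) = {t1, t2, t4}, so the formula does not hold at t3.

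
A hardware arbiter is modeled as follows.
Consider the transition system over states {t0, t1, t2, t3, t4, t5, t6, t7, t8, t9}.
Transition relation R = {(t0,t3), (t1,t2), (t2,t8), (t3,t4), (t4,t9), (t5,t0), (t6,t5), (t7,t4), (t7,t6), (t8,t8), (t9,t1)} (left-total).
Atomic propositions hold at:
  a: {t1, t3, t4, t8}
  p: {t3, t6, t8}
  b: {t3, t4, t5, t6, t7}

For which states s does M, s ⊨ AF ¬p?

{t0, t1, t2, t3, t4, t5, t6, t7, t9}

Sat(¬p) = {t0, t1, t2, t4, t5, t7, t9}
AF ¬p: least fixpoint, start Z0 = {t0, t1, t2, t4, t5, t7, t9}, add states with every successor in Z. Z1 = {t0, t1, t2, t3, t4, t5, t6, t7, t9}; fixed.
Sat(AF ¬p) = {t0, t1, t2, t3, t4, t5, t6, t7, t9}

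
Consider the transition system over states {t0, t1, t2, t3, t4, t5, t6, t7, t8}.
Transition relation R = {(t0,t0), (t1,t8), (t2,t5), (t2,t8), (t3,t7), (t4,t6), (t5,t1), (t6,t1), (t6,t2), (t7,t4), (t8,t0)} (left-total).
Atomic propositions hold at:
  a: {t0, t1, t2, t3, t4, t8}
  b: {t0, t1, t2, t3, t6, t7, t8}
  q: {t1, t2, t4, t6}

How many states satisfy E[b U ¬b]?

6

Sat(¬b) = {t4, t5}
E[b U ¬b]: least fixpoint, start Z0 = Sat(¬b) = {t4, t5}, add states in Sat(b) with some successor in Z. Z1 = {t2, t4, t5, t7}; Z2 = {t2, t3, t4, t5, t6, t7}; fixed.
Sat(E[b U ¬b]) = {t2, t3, t4, t5, t6, t7}
|Sat(E[b U ¬b])| = |{t2, t3, t4, t5, t6, t7}| = 6.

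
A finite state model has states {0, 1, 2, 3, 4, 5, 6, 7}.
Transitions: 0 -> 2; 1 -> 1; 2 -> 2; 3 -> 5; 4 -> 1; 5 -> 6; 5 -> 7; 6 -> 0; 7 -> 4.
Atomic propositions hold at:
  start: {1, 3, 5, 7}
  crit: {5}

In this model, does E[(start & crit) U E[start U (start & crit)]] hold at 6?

Sat(start & crit) = {5}
E[start U (start & crit)]: least fixpoint, start Z0 = Sat((start & crit)) = {5}, add states in Sat(start) with some successor in Z. Z1 = {3, 5}; fixed.
Sat(E[start U (start & crit)]) = {3, 5}
E[(start & crit) U E[start U (start & crit)]]: least fixpoint, start Z0 = Sat(E[start U (start & crit)]) = {3, 5}, add states in Sat(start & crit) with some successor in Z. Already a fixed point.
Sat(E[(start & crit) U E[start U (start & crit)]]) = {3, 5}
6 ∉ Sat(E[(start & crit) U E[start U (start & crit)]]) = {3, 5}, so the formula does not hold at 6.

No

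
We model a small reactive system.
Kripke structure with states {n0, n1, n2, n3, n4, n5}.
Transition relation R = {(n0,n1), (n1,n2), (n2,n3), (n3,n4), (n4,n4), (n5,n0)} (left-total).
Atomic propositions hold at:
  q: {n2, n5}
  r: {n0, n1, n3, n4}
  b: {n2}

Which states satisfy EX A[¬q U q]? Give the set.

Sat(¬q) = {n0, n1, n3, n4}
A[¬q U q]: least fixpoint, start Z0 = Sat(q) = {n2, n5}, add states in Sat(¬q) with every successor in Z. Z1 = {n1, n2, n5}; Z2 = {n0, n1, n2, n5}; fixed.
Sat(A[¬q U q]) = {n0, n1, n2, n5}
Sat(EX A[¬q U q]) = {s : some successor in {n0, n1, n2, n5}} = {n0, n1, n5}

{n0, n1, n5}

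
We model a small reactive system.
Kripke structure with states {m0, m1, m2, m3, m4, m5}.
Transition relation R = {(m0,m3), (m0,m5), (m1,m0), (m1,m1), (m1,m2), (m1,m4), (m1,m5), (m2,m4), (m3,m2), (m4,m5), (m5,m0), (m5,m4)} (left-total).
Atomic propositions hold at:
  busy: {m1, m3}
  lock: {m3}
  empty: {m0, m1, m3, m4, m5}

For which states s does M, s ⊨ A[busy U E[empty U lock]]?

{m0, m1, m3, m4, m5}

E[empty U lock]: least fixpoint, start Z0 = Sat(lock) = {m3}, add states in Sat(empty) with some successor in Z. Z1 = {m0, m3}; Z2 = {m0, m1, m3, m5}; Z3 = {m0, m1, m3, m4, m5}; fixed.
Sat(E[empty U lock]) = {m0, m1, m3, m4, m5}
A[busy U E[empty U lock]]: least fixpoint, start Z0 = Sat(E[empty U lock]) = {m0, m1, m3, m4, m5}, add states in Sat(busy) with every successor in Z. Already a fixed point.
Sat(A[busy U E[empty U lock]]) = {m0, m1, m3, m4, m5}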